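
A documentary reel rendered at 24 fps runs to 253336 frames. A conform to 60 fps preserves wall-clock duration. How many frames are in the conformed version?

Target frames = source frames × (target rate / source rate) = 253336 × (60)/(24) = 253336 × 5/2 = 633340.

633340 frames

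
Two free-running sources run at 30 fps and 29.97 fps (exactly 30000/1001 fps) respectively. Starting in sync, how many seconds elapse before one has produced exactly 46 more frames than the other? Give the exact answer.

The gap grows by |30000/1001 − 30| = 30/1001 frames per second.
Time for a 46-frame gap: 46 ÷ (30/1001) = 23023/15 s.

23023/15 seconds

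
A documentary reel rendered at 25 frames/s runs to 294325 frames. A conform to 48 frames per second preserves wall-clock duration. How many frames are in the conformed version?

565104 frames

Target frames = source frames × (target rate / source rate) = 294325 × (48)/(25) = 294325 × 48/25 = 565104.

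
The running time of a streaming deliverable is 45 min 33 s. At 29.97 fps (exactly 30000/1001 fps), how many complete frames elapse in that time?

45 min 33 s = 2733 s.
Frames = 2733 × 30000/1001 = 81990000/1001 ≈ 81908.0919.
Complete frames: 81908.

81908 frames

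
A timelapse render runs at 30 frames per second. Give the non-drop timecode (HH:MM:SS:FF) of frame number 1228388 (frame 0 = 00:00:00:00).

11:22:26:08

1228388 ÷ 30 = 40946 full seconds, remainder 8 frames.
40946 s = 11 h 22 min 26 s.
Timecode: 11:22:26:08.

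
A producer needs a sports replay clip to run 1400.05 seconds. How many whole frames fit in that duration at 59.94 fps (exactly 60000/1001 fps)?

Frames = 1400.05 × 60000/1001 = 84003000/1001 ≈ 83919.0809.
Complete frames: 83919.

83919 frames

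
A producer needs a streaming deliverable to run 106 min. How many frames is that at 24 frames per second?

152640 frames

106 min = 6360 s.
Frames = 6360 × 24 = 152640.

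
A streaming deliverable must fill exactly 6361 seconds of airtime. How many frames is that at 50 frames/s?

318050 frames

Frames = 6361 × 50 = 318050.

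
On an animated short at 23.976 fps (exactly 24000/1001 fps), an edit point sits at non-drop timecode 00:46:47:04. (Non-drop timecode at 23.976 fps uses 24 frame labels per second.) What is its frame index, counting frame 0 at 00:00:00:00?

frame 67372

Total seconds to the label: (0 × 3600 + 46 × 60 + 47) = 2807.
Frame index = 2807 × 24 + 4 = 67372.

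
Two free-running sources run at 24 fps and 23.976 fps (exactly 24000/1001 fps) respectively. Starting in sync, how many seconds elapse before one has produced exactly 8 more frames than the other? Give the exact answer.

The gap grows by |24000/1001 − 24| = 24/1001 frames per second.
Time for a 8-frame gap: 8 ÷ (24/1001) = 1001/3 s.

1001/3 seconds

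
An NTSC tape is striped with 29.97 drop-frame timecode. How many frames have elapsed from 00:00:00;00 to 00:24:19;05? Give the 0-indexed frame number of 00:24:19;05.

Complete 10-minute blocks: 2, each 17982 frames → 35964.
Remaining 4 whole minutes in the current block: 1800 + 3 × 1798 = 7194 frames.
Within the current minute: 19 × 30 + 5 − 2 = 573 (labels ;00/;01 skipped at this minute). Total = 35964 + 7194 + 573 = 43731.

43731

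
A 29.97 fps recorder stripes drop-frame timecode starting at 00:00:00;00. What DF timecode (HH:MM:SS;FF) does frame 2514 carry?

00:01:23;26

Each 10-minute DF block holds 10 × 60 × 30 − 9 × 2 = 17982 frames. 2514 ÷ 17982 → 0 full blocks, remainder 2514.
Within the partial block the first minute is 1800 frames and each further minute 1798, so 1 further minute boundary passed. Total skipped labels = 18 × 0 + 2 × 1 = 2.
Non-drop label index = 2514 + 2 = 2516; at 30 labels/s that is 00:01:23:26, i.e. DF 00:01:23;26.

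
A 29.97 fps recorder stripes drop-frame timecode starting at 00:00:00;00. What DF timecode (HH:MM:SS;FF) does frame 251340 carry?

02:19:46;12

Each 10-minute DF block holds 10 × 60 × 30 − 9 × 2 = 17982 frames. 251340 ÷ 17982 → 13 full blocks, remainder 17574.
Within the partial block the first minute is 1800 frames and each further minute 1798, so 9 further minute boundaries passed. Total skipped labels = 18 × 13 + 2 × 9 = 252.
Non-drop label index = 251340 + 252 = 251592; at 30 labels/s that is 02:19:46:12, i.e. DF 02:19:46;12.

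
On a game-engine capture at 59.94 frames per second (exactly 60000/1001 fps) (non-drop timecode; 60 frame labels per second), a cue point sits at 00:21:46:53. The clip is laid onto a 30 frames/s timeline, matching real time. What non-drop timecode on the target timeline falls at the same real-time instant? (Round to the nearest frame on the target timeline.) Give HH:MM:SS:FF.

00:21:48:06

Source frame index: (0×3600 + 21×60 + 46) × 60 + 53 = 78413.
Real time: 78413 / (60000/1001) = 78491413/60000 s.
Target frame: (78491413/60000) × (30) = 78491413/2000 ≈ 39245.707 → 39246.
At 30 labels/s: frame 39246 → 00:21:48:06.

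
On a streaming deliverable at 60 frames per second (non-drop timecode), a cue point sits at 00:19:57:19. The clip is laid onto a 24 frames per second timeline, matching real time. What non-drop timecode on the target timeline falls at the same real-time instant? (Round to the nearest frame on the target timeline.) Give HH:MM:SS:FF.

00:19:57:08

Source frame index: (0×3600 + 19×60 + 57) × 60 + 19 = 71839.
Real time: 71839 / (60) = 71839/60 s.
Target frame: (71839/60) × (24) = 143678/5 ≈ 28735.600 → 28736.
At 24 labels/s: frame 28736 → 00:19:57:08.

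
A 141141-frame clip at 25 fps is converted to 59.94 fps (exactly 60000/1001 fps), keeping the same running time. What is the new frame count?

Target frames = source frames × (target rate / source rate) = 141141 × (60000/1001)/(25) = 141141 × 2400/1001 = 338400.

338400 frames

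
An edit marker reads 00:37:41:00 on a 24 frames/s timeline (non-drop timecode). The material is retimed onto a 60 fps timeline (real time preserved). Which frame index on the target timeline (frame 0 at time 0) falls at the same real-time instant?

Source frame index: (0×3600 + 37×60 + 41) × 24 + 0 = 54264.
Real time: 54264 / (24) = 2261 s.
Target frame: (2261) × (60) = 135660.

frame 135660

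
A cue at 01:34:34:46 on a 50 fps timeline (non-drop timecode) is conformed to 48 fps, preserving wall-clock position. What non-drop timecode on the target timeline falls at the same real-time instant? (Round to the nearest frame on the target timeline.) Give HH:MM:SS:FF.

Source frame index: (1×3600 + 34×60 + 34) × 50 + 46 = 283746.
Real time: 283746 / (50) = 141873/25 s.
Target frame: (141873/25) × (48) = 6809904/25 ≈ 272396.160 → 272396.
At 48 labels/s: frame 272396 → 01:34:34:44.

01:34:34:44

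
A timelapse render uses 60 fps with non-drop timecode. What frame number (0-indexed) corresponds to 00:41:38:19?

frame 149899

Total seconds to the label: (0 × 3600 + 41 × 60 + 38) = 2498.
Frame index = 2498 × 60 + 19 = 149899.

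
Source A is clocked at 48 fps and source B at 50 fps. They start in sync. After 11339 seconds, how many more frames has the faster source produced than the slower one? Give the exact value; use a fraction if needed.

A emits 48 × 11339 = 544272 frames; B emits 50 × 11339 = 566950.
Difference = 22678 frames; B is ahead of A.

22678 frames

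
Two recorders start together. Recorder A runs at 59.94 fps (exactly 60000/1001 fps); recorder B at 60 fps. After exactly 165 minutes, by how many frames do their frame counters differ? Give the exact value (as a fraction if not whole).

54000/91 frames

165 min = 9900 s.
A emits 60000/1001 × 9900 = 54000000/91 frames; B emits 60 × 9900 = 594000.
Difference = 54000/91 frames (≈ 593.4066); B is ahead of A.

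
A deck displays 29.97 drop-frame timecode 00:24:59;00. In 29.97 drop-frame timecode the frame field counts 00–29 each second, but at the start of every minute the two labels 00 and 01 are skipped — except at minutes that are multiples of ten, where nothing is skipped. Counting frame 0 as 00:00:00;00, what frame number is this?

As if non-drop at 30 labels/s: (0 × 3600 + 24 × 60 + 59) × 30 + 0 = 44970.
Minute boundaries passed: 24; those not divisible by 10: 24 − 2 = 22; dropped labels = 2 × 22 = 44.
Actual frame index = 44970 − 44 = 44926.

44926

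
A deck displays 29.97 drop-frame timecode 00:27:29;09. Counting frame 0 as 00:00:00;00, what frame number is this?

Complete 10-minute blocks: 2, each 17982 frames → 35964.
Remaining 7 whole minutes in the current block: 1800 + 6 × 1798 = 12588 frames.
Within the current minute: 29 × 30 + 9 − 2 = 877 (labels ;00/;01 skipped at this minute). Total = 35964 + 12588 + 877 = 49429.

49429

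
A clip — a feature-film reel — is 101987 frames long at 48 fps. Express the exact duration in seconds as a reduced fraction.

101987/48 seconds

Running time = 101987 ÷ (48) = 101987 × 1/48 = 101987/48 s.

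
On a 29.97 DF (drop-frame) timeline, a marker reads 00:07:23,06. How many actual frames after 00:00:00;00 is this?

Complete 10-minute blocks: 0, each 17982 frames → 0.
Remaining 7 whole minutes in the current block: 1800 + 6 × 1798 = 12588 frames.
Within the current minute: 23 × 30 + 6 − 2 = 694 (labels ;00/;01 skipped at this minute). Total = 0 + 12588 + 694 = 13282.

13282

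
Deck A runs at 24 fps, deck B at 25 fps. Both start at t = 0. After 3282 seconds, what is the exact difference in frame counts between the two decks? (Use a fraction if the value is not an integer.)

A emits 24 × 3282 = 78768 frames; B emits 25 × 3282 = 82050.
Difference = 3282 frames; B is ahead of A.

3282 frames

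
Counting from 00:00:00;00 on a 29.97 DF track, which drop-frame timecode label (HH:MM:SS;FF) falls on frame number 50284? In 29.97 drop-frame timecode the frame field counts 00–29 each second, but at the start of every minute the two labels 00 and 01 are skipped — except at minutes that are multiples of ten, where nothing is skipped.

00:27:57;24

Each 10-minute DF block holds 10 × 60 × 30 − 9 × 2 = 17982 frames. 50284 ÷ 17982 → 2 full blocks, remainder 14320.
Within the partial block the first minute is 1800 frames and each further minute 1798, so 7 further minute boundaries passed. Total skipped labels = 18 × 2 + 2 × 7 = 50.
Non-drop label index = 50284 + 50 = 50334; at 30 labels/s that is 00:27:57:24, i.e. DF 00:27:57;24.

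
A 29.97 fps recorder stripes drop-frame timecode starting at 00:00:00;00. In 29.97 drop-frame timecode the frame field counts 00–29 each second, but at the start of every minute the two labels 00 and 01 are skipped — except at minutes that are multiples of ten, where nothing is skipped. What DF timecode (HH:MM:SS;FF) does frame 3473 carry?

00:01:55;25

Ten DF minutes hold 17982 frames, so frame 3473 lies in block 0 (frames 0–17981) with 3473 frames into that block.
The block's first minute is 1800 frames and the rest 1798 each; 3473 frames reaches minute 1, so 0 × 18 + 1 × 2 = 2 labels have been skipped so far.
Adding those back, label number 3473 + 2 = 3475 at 30 labels/s is 115 s + 25 f = 0 h 1 min 55 s frame 25, i.e. 00:01:55;25.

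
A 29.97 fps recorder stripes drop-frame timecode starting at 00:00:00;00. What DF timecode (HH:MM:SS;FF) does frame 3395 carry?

Each 10-minute DF block holds 10 × 60 × 30 − 9 × 2 = 17982 frames. 3395 ÷ 17982 → 0 full blocks, remainder 3395.
Within the partial block the first minute is 1800 frames and each further minute 1798, so 1 further minute boundary passed. Total skipped labels = 18 × 0 + 2 × 1 = 2.
Non-drop label index = 3395 + 2 = 3397; at 30 labels/s that is 00:01:53:07, i.e. DF 00:01:53;07.

00:01:53;07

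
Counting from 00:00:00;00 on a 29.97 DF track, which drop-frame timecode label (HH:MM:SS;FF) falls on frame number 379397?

03:30:59;05

Ten DF minutes hold 17982 frames, so frame 379397 lies in block 21 (frames 377622–395603) with 1775 frames into that block.
The block's first minute is 1800 frames and the rest 1798 each; 1775 frames reaches minute 0, so 21 × 18 + 0 × 2 = 378 labels have been skipped so far.
Adding those back, label number 379397 + 378 = 379775 at 30 labels/s is 12659 s + 5 f = 3 h 30 min 59 s frame 5, i.e. 03:30:59;05.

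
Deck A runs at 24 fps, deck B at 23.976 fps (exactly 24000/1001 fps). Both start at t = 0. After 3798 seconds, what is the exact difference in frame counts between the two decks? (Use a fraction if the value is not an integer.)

A emits 24 × 3798 = 91152 frames; B emits 24000/1001 × 3798 = 91152000/1001.
Difference = 91152/1001 frames (≈ 91.0609); B is behind A.

91152/1001 frames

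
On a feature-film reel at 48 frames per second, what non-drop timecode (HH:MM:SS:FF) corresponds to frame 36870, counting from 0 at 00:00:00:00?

00:12:48:06

36870 ÷ 48 = 768 full seconds, remainder 6 frames.
768 s = 0 h 12 min 48 s.
Timecode: 00:12:48:06.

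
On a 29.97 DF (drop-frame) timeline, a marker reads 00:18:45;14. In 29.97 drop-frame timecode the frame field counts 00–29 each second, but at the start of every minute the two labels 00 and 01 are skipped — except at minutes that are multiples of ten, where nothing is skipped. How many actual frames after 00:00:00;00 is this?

33730

As if non-drop at 30 labels/s: (0 × 3600 + 18 × 60 + 45) × 30 + 14 = 33764.
Minute boundaries passed: 18; those not divisible by 10: 18 − 1 = 17; dropped labels = 2 × 17 = 34.
Actual frame index = 33764 − 34 = 33730.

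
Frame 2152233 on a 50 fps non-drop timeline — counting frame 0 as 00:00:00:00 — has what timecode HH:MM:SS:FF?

11:57:24:33

2152233 ÷ 50 = 43044 full seconds, remainder 33 frames.
43044 s = 11 h 57 min 24 s.
Timecode: 11:57:24:33.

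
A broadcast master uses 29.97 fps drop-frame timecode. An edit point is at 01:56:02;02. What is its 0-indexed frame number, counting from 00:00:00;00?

Complete 10-minute blocks: 11, each 17982 frames → 197802.
Remaining 6 whole minutes in the current block: 1800 + 5 × 1798 = 10790 frames.
Within the current minute: 2 × 30 + 2 − 2 = 60 (labels ;00/;01 skipped at this minute). Total = 197802 + 10790 + 60 = 208652.

208652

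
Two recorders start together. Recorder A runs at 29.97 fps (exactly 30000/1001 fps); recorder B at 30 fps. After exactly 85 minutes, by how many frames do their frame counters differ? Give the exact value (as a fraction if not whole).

85 min = 5100 s.
A emits 30000/1001 × 5100 = 153000000/1001 frames; B emits 30 × 5100 = 153000.
Difference = 153000/1001 frames (≈ 152.8472); B is ahead of A.

153000/1001 frames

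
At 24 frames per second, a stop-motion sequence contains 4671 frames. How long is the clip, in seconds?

194.625 seconds

Running time = 4671 / (24) = 194.625 s.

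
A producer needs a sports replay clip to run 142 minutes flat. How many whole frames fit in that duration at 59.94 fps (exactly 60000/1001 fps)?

510689 frames

142 min = 8520 s.
Frames = 8520 × 60000/1001 = 511200000/1001 ≈ 510689.3107.
Complete frames: 510689.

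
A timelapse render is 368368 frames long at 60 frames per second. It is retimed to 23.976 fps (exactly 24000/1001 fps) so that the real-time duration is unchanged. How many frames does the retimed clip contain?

Target frames = source frames × (target rate / source rate) = 368368 × (24000/1001)/(60) = 368368 × 400/1001 = 147200.

147200 frames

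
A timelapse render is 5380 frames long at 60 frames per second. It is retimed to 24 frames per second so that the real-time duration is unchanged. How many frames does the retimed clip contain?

Frames at target rate = 5380 × (24) / (60) = 2152.

2152 frames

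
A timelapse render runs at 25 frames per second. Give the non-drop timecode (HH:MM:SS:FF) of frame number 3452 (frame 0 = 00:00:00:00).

3452 ÷ 25 = 138 full seconds, remainder 2 frames.
138 s = 0 h 2 min 18 s.
Timecode: 00:02:18:02.

00:02:18:02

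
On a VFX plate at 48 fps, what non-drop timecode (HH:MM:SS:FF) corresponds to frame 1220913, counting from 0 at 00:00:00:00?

07:03:55:33

1220913 ÷ 48 = 25435 full seconds, remainder 33 frames.
25435 s = 7 h 3 min 55 s.
Timecode: 07:03:55:33.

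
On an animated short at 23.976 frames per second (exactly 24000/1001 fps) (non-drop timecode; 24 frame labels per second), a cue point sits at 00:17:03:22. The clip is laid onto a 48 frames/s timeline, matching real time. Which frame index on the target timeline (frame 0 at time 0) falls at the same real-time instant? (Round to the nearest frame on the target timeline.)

Source frame index: (0×3600 + 17×60 + 3) × 24 + 22 = 24574.
Real time: 24574 / (24000/1001) = 12299287/12000 s.
Target frame: (12299287/12000) × (48) = 12299287/250 ≈ 49197.148 → 49197.

frame 49197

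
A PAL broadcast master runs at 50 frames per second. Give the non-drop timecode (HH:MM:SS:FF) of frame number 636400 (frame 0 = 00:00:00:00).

03:32:08:00

636400 ÷ 50 = 12728 full seconds, remainder 0 frames.
12728 s = 3 h 32 min 8 s.
Timecode: 03:32:08:00.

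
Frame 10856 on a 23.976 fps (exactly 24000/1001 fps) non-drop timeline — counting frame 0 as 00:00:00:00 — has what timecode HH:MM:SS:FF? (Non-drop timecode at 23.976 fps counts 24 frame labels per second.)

10856 ÷ 24 = 452 full seconds, remainder 8 frames.
452 s = 0 h 7 min 32 s.
Timecode: 00:07:32:08.

00:07:32:08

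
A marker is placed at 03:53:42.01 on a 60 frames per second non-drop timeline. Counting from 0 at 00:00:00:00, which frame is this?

Total seconds to the label: (3 × 3600 + 53 × 60 + 42) = 14022.
Frame index = 14022 × 60 + 1 = 841321.

841321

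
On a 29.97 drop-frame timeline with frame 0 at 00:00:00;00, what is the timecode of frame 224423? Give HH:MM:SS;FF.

Ten DF minutes hold 17982 frames, so frame 224423 lies in block 12 (frames 215784–233765) with 8639 frames into that block.
The block's first minute is 1800 frames and the rest 1798 each; 8639 frames reaches minute 4, so 12 × 18 + 4 × 2 = 224 labels have been skipped so far.
Adding those back, label number 224423 + 224 = 224647 at 30 labels/s is 7488 s + 7 f = 2 h 4 min 48 s frame 7, i.e. 02:04:48;07.

02:04:48;07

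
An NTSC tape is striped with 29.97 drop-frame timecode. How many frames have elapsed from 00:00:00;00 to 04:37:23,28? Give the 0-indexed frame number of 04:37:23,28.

498818

Complete 10-minute blocks: 27, each 17982 frames → 485514.
Remaining 7 whole minutes in the current block: 1800 + 6 × 1798 = 12588 frames.
Within the current minute: 23 × 30 + 28 − 2 = 716 (labels ;00/;01 skipped at this minute). Total = 485514 + 12588 + 716 = 498818.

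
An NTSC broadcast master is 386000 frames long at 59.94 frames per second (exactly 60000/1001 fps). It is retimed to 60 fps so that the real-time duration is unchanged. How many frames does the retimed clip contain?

386386 frames

Target frames = source frames × (target rate / source rate) = 386000 × (60)/(60000/1001) = 386000 × 1001/1000 = 386386.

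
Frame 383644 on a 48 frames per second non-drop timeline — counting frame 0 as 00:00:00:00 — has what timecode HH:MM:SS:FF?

383644 ÷ 48 = 7992 full seconds, remainder 28 frames.
7992 s = 2 h 13 min 12 s.
Timecode: 02:13:12:28.

02:13:12:28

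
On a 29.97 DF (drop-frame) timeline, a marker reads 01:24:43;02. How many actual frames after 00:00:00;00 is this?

As if non-drop at 30 labels/s: (1 × 3600 + 24 × 60 + 43) × 30 + 2 = 152492.
Minute boundaries passed: 84; those not divisible by 10: 84 − 8 = 76; dropped labels = 2 × 76 = 152.
Actual frame index = 152492 − 152 = 152340.

152340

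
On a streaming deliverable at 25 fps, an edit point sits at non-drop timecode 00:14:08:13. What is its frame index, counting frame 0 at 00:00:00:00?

Total seconds to the label: (0 × 3600 + 14 × 60 + 8) = 848.
Frame index = 848 × 25 + 13 = 21213.

frame 21213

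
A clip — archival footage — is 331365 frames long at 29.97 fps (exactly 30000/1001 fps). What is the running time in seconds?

Running time = 331365 / (30000/1001) = 11056.5455 s.

11056.5455 seconds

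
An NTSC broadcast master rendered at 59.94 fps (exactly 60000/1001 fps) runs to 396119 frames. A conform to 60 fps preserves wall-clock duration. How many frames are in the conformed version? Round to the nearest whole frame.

396515 frames

Frames at target rate = 396119 × (60) / (60000/1001) = 396515119/1000 ≈ 396515.119.
Nearest whole frame: 396515.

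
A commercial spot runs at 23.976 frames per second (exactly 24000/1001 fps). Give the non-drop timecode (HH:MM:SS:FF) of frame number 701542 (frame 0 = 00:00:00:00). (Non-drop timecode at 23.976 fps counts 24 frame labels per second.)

701542 ÷ 24 = 29230 full seconds, remainder 22 frames.
29230 s = 8 h 7 min 10 s.
Timecode: 08:07:10:22.

08:07:10:22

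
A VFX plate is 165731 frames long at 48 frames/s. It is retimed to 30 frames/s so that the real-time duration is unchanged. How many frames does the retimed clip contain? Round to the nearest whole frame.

103582 frames

Frames at target rate = 165731 × (30) / (48) = 828655/8 ≈ 103581.875.
Nearest whole frame: 103582.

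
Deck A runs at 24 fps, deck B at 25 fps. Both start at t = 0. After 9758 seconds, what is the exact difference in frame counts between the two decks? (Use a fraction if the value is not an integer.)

A emits 24 × 9758 = 234192 frames; B emits 25 × 9758 = 243950.
Difference = 9758 frames; B is ahead of A.

9758 frames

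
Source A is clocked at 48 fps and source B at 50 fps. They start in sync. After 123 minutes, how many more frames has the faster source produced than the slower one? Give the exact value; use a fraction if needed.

14760 frames

123 min = 7380 s.
A emits 48 × 7380 = 354240 frames; B emits 50 × 7380 = 369000.
Difference = 14760 frames; B is ahead of A.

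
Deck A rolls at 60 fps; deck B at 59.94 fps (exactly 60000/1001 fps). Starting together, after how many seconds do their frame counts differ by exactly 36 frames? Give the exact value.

The gap grows by |60000/1001 − 60| = 60/1001 frames per second.
Time for a 36-frame gap: 36 ÷ (60/1001) = 600.6 s.

600.6 seconds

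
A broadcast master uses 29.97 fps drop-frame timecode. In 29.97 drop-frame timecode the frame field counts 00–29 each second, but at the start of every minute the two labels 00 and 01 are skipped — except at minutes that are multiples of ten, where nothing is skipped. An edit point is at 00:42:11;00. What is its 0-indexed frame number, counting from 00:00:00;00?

75854

As if non-drop at 30 labels/s: (0 × 3600 + 42 × 60 + 11) × 30 + 0 = 75930.
Minute boundaries passed: 42; those not divisible by 10: 42 − 4 = 38; dropped labels = 2 × 38 = 76.
Actual frame index = 75930 − 76 = 75854.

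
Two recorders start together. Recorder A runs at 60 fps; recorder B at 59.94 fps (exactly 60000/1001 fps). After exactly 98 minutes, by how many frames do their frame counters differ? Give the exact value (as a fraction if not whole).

50400/143 frames

98 min = 5880 s.
A emits 60 × 5880 = 352800 frames; B emits 60000/1001 × 5880 = 50400000/143.
Difference = 50400/143 frames (≈ 352.4476); B is behind A.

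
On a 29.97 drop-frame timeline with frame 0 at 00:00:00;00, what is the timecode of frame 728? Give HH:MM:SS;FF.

00:00:24;08

Each 10-minute DF block holds 10 × 60 × 30 − 9 × 2 = 17982 frames. 728 ÷ 17982 → 0 full blocks, remainder 728.
Within the partial block the first minute is 1800 frames and each further minute 1798, so 0 further minute boundaries passed. Total skipped labels = 18 × 0 + 2 × 0 = 0.
Non-drop label index = 728 + 0 = 728; at 30 labels/s that is 00:00:24:08, i.e. DF 00:00:24;08.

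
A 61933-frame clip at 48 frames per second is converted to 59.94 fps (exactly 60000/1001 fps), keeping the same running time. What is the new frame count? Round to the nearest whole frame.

Frames at target rate = 61933 × (60000/1001) / (48) = 77416250/1001 ≈ 77338.911.
Nearest whole frame: 77339.

77339 frames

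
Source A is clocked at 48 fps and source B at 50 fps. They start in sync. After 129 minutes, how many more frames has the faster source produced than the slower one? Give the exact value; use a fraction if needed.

15480 frames

129 min = 7740 s.
A emits 48 × 7740 = 371520 frames; B emits 50 × 7740 = 387000.
Difference = 15480 frames; B is ahead of A.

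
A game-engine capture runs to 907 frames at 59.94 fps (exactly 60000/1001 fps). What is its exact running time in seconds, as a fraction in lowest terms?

Running time = 907 ÷ (60000/1001) = 907 × 1001/60000 = 907907/60000 s.

907907/60000 seconds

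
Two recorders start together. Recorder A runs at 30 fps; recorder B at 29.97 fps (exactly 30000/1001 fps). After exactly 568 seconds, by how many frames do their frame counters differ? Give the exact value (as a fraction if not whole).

17040/1001 frames

A emits 30 × 568 = 17040 frames; B emits 30000/1001 × 568 = 17040000/1001.
Difference = 17040/1001 frames (≈ 17.0230); B is behind A.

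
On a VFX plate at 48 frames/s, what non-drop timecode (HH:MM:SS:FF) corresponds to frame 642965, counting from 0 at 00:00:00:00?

642965 ÷ 48 = 13395 full seconds, remainder 5 frames.
13395 s = 3 h 43 min 15 s.
Timecode: 03:43:15:05.

03:43:15:05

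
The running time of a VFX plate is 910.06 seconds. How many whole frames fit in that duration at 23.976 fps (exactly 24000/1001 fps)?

21819 frames

Frames = 910.06 × 24000/1001 = 21841440/1001 ≈ 21819.6204.
Complete frames: 21819.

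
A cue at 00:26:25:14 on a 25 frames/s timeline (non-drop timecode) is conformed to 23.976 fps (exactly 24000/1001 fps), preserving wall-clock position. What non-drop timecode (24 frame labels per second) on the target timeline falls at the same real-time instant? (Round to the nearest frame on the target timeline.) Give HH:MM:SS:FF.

Source frame index: (0×3600 + 26×60 + 25) × 25 + 14 = 39639.
Real time: 39639 / (25) = 39639/25 s.
Target frame: (39639/25) × (24000/1001) = 38053440/1001 ≈ 38015.425 → 38015.
At 24 labels/s: frame 38015 → 00:26:23:23.

00:26:23:23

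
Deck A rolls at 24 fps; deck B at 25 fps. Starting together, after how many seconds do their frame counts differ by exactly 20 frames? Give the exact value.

20 seconds

The gap grows by |25 − 24| = 1 frame per second.
Time for a 20-frame gap: 20 ÷ (1) = 20 s.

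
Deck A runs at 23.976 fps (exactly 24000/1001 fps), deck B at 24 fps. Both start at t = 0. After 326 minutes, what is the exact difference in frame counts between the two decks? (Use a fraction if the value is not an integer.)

469440/1001 frames

326 min = 19560 s.
A emits 24000/1001 × 19560 = 469440000/1001 frames; B emits 24 × 19560 = 469440.
Difference = 469440/1001 frames (≈ 468.9710); B is ahead of A.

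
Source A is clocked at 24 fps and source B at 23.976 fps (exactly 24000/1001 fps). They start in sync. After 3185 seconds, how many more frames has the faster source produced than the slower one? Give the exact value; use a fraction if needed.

840/11 frames

A emits 24 × 3185 = 76440 frames; B emits 24000/1001 × 3185 = 840000/11.
Difference = 840/11 frames (≈ 76.3636); B is behind A.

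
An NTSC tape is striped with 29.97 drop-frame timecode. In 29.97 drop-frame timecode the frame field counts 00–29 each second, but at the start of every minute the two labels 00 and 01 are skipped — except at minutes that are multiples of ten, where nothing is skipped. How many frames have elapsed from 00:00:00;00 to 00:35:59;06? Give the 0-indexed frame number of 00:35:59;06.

Complete 10-minute blocks: 3, each 17982 frames → 53946.
Remaining 5 whole minutes in the current block: 1800 + 4 × 1798 = 8992 frames.
Within the current minute: 59 × 30 + 6 − 2 = 1774 (labels ;00/;01 skipped at this minute). Total = 53946 + 8992 + 1774 = 64712.

64712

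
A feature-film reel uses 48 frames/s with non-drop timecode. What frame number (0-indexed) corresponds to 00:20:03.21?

frame 57765

Total seconds to the label: (0 × 3600 + 20 × 60 + 3) = 1203.
Frame index = 1203 × 48 + 21 = 57765.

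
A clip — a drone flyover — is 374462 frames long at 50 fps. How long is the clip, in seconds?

Running time = 374462 / (50) = 7489.24 s.

7489.24 seconds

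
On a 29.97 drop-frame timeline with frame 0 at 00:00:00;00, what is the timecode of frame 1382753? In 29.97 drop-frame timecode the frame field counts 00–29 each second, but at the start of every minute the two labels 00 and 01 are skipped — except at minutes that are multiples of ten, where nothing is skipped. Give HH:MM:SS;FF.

12:48:57;27

Each 10-minute DF block holds 10 × 60 × 30 − 9 × 2 = 17982 frames. 1382753 ÷ 17982 → 76 full blocks, remainder 16121.
Within the partial block the first minute is 1800 frames and each further minute 1798, so 8 further minute boundaries passed. Total skipped labels = 18 × 76 + 2 × 8 = 1384.
Non-drop label index = 1382753 + 1384 = 1384137; at 30 labels/s that is 12:48:57:27, i.e. DF 12:48:57;27.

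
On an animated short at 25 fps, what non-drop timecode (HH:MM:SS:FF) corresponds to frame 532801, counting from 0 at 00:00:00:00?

05:55:12:01

532801 ÷ 25 = 21312 full seconds, remainder 1 frame.
21312 s = 5 h 55 min 12 s.
Timecode: 05:55:12:01.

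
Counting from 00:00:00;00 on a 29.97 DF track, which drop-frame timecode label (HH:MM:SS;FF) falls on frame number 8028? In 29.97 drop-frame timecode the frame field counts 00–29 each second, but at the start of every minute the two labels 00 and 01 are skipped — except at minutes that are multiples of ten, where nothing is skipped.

Ten DF minutes hold 17982 frames, so frame 8028 lies in block 0 (frames 0–17981) with 8028 frames into that block.
The block's first minute is 1800 frames and the rest 1798 each; 8028 frames reaches minute 4, so 0 × 18 + 4 × 2 = 8 labels have been skipped so far.
Adding those back, label number 8028 + 8 = 8036 at 30 labels/s is 267 s + 26 f = 0 h 4 min 27 s frame 26, i.e. 00:04:27;26.

00:04:27;26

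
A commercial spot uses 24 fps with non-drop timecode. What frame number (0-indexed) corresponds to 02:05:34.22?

frame 180838

Total seconds to the label: (2 × 3600 + 5 × 60 + 34) = 7534.
Frame index = 7534 × 24 + 22 = 180838.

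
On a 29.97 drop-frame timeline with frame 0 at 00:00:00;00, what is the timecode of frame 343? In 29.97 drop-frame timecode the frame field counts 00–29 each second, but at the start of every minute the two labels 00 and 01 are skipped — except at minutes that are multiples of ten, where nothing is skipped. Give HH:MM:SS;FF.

00:00:11;13

Ten DF minutes hold 17982 frames, so frame 343 lies in block 0 (frames 0–17981) with 343 frames into that block.
The block's first minute is 1800 frames and the rest 1798 each; 343 frames reaches minute 0, so 0 × 18 + 0 × 2 = 0 labels have been skipped so far.
Adding those back, label number 343 + 0 = 343 at 30 labels/s is 11 s + 13 f = 0 h 0 min 11 s frame 13, i.e. 00:00:11;13.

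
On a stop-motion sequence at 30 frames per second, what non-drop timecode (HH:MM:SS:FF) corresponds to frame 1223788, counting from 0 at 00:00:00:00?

1223788 ÷ 30 = 40792 full seconds, remainder 28 frames.
40792 s = 11 h 19 min 52 s.
Timecode: 11:19:52:28.

11:19:52:28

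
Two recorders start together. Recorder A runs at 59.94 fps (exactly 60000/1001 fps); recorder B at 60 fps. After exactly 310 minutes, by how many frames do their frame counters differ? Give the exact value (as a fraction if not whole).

1116000/1001 frames

310 min = 18600 s.
A emits 60000/1001 × 18600 = 1116000000/1001 frames; B emits 60 × 18600 = 1116000.
Difference = 1116000/1001 frames (≈ 1114.8851); B is ahead of A.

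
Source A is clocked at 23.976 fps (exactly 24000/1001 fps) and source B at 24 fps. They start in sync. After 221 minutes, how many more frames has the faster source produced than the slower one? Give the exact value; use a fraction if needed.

221 min = 13260 s.
A emits 24000/1001 × 13260 = 24480000/77 frames; B emits 24 × 13260 = 318240.
Difference = 24480/77 frames (≈ 317.9221); B is ahead of A.

24480/77 frames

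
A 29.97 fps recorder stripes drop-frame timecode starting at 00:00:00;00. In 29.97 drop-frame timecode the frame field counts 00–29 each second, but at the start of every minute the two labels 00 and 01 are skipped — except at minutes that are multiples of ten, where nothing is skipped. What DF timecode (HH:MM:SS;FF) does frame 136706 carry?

01:16:01;14

Ten DF minutes hold 17982 frames, so frame 136706 lies in block 7 (frames 125874–143855) with 10832 frames into that block.
The block's first minute is 1800 frames and the rest 1798 each; 10832 frames reaches minute 6, so 7 × 18 + 6 × 2 = 138 labels have been skipped so far.
Adding those back, label number 136706 + 138 = 136844 at 30 labels/s is 4561 s + 14 f = 1 h 16 min 1 s frame 14, i.e. 01:16:01;14.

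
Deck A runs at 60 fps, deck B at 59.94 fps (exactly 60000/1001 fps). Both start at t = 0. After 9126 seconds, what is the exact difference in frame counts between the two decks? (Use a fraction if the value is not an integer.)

A emits 60 × 9126 = 547560 frames; B emits 60000/1001 × 9126 = 42120000/77.
Difference = 42120/77 frames (≈ 547.0130); B is behind A.

42120/77 frames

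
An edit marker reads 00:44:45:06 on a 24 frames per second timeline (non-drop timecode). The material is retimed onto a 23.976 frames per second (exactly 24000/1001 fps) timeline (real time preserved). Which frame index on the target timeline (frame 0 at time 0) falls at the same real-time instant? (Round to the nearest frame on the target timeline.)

frame 64382

Source frame index: (0×3600 + 44×60 + 45) × 24 + 6 = 64446.
Real time: 64446 / (24) = 10741/4 s.
Target frame: (10741/4) × (24000/1001) = 64446000/1001 ≈ 64381.618 → 64382.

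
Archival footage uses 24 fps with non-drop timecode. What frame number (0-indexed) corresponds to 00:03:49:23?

frame 5519

Total seconds to the label: (0 × 3600 + 3 × 60 + 49) = 229.
Frame index = 229 × 24 + 23 = 5519.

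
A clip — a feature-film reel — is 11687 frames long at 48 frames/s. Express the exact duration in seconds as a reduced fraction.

Running time = 11687 ÷ (48) = 11687 × 1/48 = 11687/48 s.

11687/48 seconds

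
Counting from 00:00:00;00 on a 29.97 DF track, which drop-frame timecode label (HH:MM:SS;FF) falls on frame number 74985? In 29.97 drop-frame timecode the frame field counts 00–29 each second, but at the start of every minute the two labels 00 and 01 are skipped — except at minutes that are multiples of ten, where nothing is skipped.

Each 10-minute DF block holds 10 × 60 × 30 − 9 × 2 = 17982 frames. 74985 ÷ 17982 → 4 full blocks, remainder 3057.
Within the partial block the first minute is 1800 frames and each further minute 1798, so 1 further minute boundary passed. Total skipped labels = 18 × 4 + 2 × 1 = 74.
Non-drop label index = 74985 + 74 = 75059; at 30 labels/s that is 00:41:41:29, i.e. DF 00:41:41;29.

00:41:41;29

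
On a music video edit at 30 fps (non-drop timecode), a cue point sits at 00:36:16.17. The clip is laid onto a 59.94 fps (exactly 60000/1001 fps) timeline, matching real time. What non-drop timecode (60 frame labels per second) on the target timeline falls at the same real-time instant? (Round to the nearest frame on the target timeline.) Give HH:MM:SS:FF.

00:36:14:24

Source frame index: (0×3600 + 36×60 + 16) × 30 + 17 = 65297.
Real time: 65297 / (30) = 65297/30 s.
Target frame: (65297/30) × (60000/1001) = 130594000/1001 ≈ 130463.536 → 130464.
At 60 labels/s: frame 130464 → 00:36:14:24.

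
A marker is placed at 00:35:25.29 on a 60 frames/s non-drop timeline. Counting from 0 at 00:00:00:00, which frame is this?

127529

Total seconds to the label: (0 × 3600 + 35 × 60 + 25) = 2125.
Frame index = 2125 × 60 + 29 = 127529.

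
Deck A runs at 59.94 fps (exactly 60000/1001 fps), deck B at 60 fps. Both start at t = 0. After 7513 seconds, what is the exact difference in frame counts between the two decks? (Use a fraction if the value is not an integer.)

40980/91 frames

A emits 60000/1001 × 7513 = 40980000/91 frames; B emits 60 × 7513 = 450780.
Difference = 40980/91 frames (≈ 450.3297); B is ahead of A.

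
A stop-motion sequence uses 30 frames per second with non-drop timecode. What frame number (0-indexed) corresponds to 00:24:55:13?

frame 44863

Total seconds to the label: (0 × 3600 + 24 × 60 + 55) = 1495.
Frame index = 1495 × 30 + 13 = 44863.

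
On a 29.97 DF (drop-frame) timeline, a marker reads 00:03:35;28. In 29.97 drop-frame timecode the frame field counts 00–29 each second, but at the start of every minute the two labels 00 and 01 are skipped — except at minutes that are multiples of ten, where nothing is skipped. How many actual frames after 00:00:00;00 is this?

6472

As if non-drop at 30 labels/s: (0 × 3600 + 3 × 60 + 35) × 30 + 28 = 6478.
Minute boundaries passed: 3; those not divisible by 10: 3 − 0 = 3; dropped labels = 2 × 3 = 6.
Actual frame index = 6478 − 6 = 6472.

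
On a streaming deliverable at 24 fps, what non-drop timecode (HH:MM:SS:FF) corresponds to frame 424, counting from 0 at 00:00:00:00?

00:00:17:16

424 ÷ 24 = 17 full seconds, remainder 16 frames.
17 s = 0 h 0 min 17 s.
Timecode: 00:00:17:16.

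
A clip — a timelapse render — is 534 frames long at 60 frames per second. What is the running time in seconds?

8.9 seconds

Running time = 534 / (60) = 8.9 s.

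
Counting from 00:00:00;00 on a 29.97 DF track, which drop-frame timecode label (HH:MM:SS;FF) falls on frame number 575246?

Each 10-minute DF block holds 10 × 60 × 30 − 9 × 2 = 17982 frames. 575246 ÷ 17982 → 31 full blocks, remainder 17804.
Within the partial block the first minute is 1800 frames and each further minute 1798, so 9 further minute boundaries passed. Total skipped labels = 18 × 31 + 2 × 9 = 576.
Non-drop label index = 575246 + 576 = 575822; at 30 labels/s that is 05:19:54:02, i.e. DF 05:19:54;02.

05:19:54;02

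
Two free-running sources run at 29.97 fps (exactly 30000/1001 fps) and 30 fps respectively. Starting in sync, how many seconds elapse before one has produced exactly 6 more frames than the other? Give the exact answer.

200.2 seconds

The gap grows by |30 − 30000/1001| = 30/1001 frames per second.
Time for a 6-frame gap: 6 ÷ (30/1001) = 200.2 s.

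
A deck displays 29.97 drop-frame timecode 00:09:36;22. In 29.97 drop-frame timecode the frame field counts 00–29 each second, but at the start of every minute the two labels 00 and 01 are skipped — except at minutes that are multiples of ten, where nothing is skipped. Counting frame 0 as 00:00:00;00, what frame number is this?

17284

Complete 10-minute blocks: 0, each 17982 frames → 0.
Remaining 9 whole minutes in the current block: 1800 + 8 × 1798 = 16184 frames.
Within the current minute: 36 × 30 + 22 − 2 = 1100 (labels ;00/;01 skipped at this minute). Total = 0 + 16184 + 1100 = 17284.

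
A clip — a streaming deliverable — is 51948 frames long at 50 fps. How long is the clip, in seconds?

Running time = 51948 / (50) = 1038.96 s.

1038.96 seconds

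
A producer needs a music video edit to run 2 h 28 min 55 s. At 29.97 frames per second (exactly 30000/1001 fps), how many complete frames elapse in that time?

2 h 28 min 55 s = 8935 s.
Frames = 8935 × 30000/1001 = 268050000/1001 ≈ 267782.2178.
Complete frames: 267782.

267782 frames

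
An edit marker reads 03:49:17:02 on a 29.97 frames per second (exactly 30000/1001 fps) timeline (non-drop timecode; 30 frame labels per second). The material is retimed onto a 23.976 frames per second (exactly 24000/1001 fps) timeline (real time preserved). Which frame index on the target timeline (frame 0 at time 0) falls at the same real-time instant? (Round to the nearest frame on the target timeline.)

frame 330170

Source frame index: (3×3600 + 49×60 + 17) × 30 + 2 = 412712.
Real time: 412712 / (30000/1001) = 51640589/3750 s.
Target frame: (51640589/3750) × (24000/1001) = 1650848/5 ≈ 330169.600 → 330170.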